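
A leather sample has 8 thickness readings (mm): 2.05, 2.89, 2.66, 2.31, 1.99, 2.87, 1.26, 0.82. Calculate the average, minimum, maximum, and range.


Sum = 16.85
Average = 16.85 / 8 = 2.11 mm
Minimum = 0.82 mm
Maximum = 2.89 mm
Range = 2.89 - 0.82 = 2.07 mm


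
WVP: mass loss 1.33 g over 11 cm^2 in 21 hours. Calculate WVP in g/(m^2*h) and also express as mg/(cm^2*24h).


WVP = 1.33 / (11 x 21) x 10000 = 57.58 g/(m^2*h)
Mass loss in mg = 1.33 x 1000 = 1330 mg
Per cm^2 per 24h in mg: 1330 x 24 / (11 x 21) = 31920 / 231 = 138.18 mg/(cm^2*24h)


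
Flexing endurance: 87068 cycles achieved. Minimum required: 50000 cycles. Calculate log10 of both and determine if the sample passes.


log10(87068) = 4.94
log10(50000) = 4.70
Passes: Yes


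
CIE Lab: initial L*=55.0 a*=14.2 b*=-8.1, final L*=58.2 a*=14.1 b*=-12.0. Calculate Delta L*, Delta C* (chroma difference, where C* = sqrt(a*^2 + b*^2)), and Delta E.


Delta L* = 3.2
Delta C* = 2.17
Delta E = 5.05


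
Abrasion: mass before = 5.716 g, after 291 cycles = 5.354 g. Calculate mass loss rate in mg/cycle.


1.244 mg/cycle

Mass loss = 5.716 - 5.354 = 0.362 g
Rate = 0.362 / 291 x 1000 = 1.244 mg/cycle


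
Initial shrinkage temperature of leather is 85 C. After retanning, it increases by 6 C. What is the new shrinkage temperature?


New Ts = 85 + 6 = 91 C


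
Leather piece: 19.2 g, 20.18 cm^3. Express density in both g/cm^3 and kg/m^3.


0.951 g/cm^3
951 kg/m^3

Density = 19.2 / 20.18 = 0.951 g/cm^3
Convert: 0.951 x 1000 = 951 kg/m^3


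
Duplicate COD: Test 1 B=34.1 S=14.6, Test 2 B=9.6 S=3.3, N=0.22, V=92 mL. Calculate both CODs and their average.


COD1 = (34.1 - 14.6) x 0.22 x 8000 / 92 = 373.0 mg/L
COD2 = (9.6 - 3.3) x 0.22 x 8000 / 92 = 120.5 mg/L
Average = (373.0 + 120.5) / 2 = 246.8 mg/L


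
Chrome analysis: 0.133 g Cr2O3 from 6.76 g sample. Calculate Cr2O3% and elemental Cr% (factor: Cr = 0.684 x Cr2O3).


Cr2O3 = 1.97%
Cr = 1.35%

Cr2O3% = 0.133 / 6.76 x 100 = 1.97%
Cr% = 1.97 x 0.684 = 1.35%


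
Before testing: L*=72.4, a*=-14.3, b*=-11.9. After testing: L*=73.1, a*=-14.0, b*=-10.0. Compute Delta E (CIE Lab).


Delta E = 2.05


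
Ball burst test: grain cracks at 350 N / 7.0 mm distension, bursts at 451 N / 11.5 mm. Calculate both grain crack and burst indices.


Crack index = 50.0 N/mm
Burst index = 39.2 N/mm

Crack index = 350 / 7.0 = 50.0 N/mm
Burst index = 451 / 11.5 = 39.2 N/mm


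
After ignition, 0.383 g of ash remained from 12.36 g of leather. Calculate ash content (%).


3.10%

Ash% = 0.383 / 12.36 x 100
Ash% = 3.10%


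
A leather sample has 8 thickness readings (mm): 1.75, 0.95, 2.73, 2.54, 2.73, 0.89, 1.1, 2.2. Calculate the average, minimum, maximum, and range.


Sum = 14.89
Average = 14.89 / 8 = 1.86 mm
Minimum = 0.89 mm
Maximum = 2.73 mm
Range = 2.73 - 0.89 = 1.84 mm


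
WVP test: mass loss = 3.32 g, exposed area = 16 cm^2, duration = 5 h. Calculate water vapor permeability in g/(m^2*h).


WVP = mass_loss / (area x time) x 10000
WVP = 3.32 / (16 x 5) x 10000
WVP = 3.32 / 80 x 10000 = 415.00 g/(m^2*h)


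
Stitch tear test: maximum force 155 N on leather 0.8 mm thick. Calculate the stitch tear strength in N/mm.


193.8 N/mm

Stitch tear strength = force / thickness
STS = 155 / 0.8 = 193.8 N/mm


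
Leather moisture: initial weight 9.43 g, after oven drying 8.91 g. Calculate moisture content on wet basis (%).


Moisture = 9.43 - 8.91 = 0.52 g
MC = 0.52 / 9.43 x 100 = 5.5%


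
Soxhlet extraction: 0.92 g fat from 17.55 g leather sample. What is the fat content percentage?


Fat content = 0.92 / 17.55 x 100
Fat = 5.2%


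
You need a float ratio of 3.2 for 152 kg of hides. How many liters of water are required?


Water = hide weight x target ratio
Water = 152 x 3.2 = 486.4 L


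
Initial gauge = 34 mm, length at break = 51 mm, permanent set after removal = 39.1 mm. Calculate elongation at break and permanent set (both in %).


Elongation at break = 50.0%
Permanent set = 15.0%


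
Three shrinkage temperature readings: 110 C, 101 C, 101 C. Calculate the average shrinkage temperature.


104.0 C

Average = (110 + 101 + 101) / 3
Average = 312 / 3 = 104.0 C


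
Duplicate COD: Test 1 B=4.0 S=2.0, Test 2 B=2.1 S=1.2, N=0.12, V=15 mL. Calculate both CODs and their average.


COD1 = 128.0 mg/L
COD2 = 57.6 mg/L
Average = 92.8 mg/L


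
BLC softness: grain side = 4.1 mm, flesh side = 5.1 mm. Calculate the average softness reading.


4.60 mm

Average = (4.1 + 5.1) / 2
Average = 4.60 mm


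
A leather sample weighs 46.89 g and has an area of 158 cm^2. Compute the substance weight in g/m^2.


2967.7 g/m^2


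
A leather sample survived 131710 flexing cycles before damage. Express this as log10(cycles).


log10(131710) = 5.12


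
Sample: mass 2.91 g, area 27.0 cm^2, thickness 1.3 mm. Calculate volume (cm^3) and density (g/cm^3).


Volume = 3.510 cm^3
Density = 0.829 g/cm^3

Thickness in cm = 1.3 / 10 = 0.13 cm
Volume = 27.0 x 0.13 = 3.510 cm^3
Density = 2.91 / 3.510 = 0.829 g/cm^3


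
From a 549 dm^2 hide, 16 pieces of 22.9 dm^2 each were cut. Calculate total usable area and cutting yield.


Total usable = 16 x 22.9 = 366.4 dm^2
Yield = 366.4 / 549 x 100 = 66.7%


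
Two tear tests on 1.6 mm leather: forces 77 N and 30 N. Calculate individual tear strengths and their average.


Tear 1 = 48.1 N/mm
Tear 2 = 18.8 N/mm
Average = 33.5 N/mm


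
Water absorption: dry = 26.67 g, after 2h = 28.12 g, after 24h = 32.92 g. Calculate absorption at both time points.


WA (2h) = (28.12 - 26.67) / 26.67 x 100 = 5.4%
WA (24h) = (32.92 - 26.67) / 26.67 x 100 = 23.4%


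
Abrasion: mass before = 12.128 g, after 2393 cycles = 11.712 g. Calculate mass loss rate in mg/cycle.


Mass loss = 12.128 - 11.712 = 0.416 g
Rate = 0.416 / 2393 x 1000 = 0.174 mg/cycle


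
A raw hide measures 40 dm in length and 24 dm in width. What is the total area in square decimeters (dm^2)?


960 dm^2


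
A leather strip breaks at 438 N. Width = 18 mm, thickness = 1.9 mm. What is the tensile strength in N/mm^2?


12.81 N/mm^2


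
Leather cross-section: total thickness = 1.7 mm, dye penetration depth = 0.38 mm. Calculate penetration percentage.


Penetration% = 0.38 / 1.7 x 100
Penetration = 22.4%


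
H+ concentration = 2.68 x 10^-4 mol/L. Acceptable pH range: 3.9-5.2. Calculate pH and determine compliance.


pH = 3.57
Compliant: No


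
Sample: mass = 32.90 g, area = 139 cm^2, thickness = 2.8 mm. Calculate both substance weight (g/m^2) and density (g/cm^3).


Substance weight = 2366.9 g/m^2
Density = 0.845 g/cm^3

SW = 32.90 / 139 x 10000 = 2366.9 g/m^2
Volume = 139 x 2.8 / 10 = 38.92 cm^3
Density = 32.90 / 38.92 = 0.845 g/cm^3


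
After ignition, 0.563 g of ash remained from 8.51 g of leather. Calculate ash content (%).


Ash% = 0.563 / 8.51 x 100
Ash% = 6.62%


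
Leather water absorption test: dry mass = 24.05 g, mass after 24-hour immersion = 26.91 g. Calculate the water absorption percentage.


11.9%

Water absorbed = 26.91 - 24.05 = 2.86 g
WA% = 2.86 / 24.05 x 100 = 11.9%


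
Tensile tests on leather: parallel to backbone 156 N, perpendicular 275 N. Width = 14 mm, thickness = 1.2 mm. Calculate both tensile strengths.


Parallel = 9.29 N/mm^2
Perpendicular = 16.37 N/mm^2

Area = 14 x 1.2 = 16.8 mm^2
TS (parallel) = 156 / 16.8 = 9.29 N/mm^2
TS (perpendicular) = 275 / 16.8 = 16.37 N/mm^2


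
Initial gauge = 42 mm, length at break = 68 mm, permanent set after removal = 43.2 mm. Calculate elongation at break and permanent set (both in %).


Elongation at break = 61.9%
Permanent set = 2.9%

Elongation at break = (68 - 42) / 42 x 100 = 61.9%
Permanent set = (43.2 - 42) / 42 x 100 = 2.9%


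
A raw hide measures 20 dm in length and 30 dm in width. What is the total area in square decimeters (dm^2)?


Area = length x width
Area = 20 x 30 = 600 dm^2


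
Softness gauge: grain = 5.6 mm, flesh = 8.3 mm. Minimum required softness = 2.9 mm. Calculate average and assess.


Average softness = 6.95 mm
Meets requirement: Yes

Average = (5.6 + 8.3) / 2 = 6.95 mm
Minimum = 2.9 mm
Meets requirement: Yes


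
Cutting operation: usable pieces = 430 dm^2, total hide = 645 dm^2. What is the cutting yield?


66.7%

Yield = usable / total x 100
Yield = 430 / 645 x 100 = 66.7%


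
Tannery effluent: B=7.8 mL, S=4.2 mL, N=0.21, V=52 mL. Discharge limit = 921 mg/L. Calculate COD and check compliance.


COD = (7.8 - 4.2) x 0.21 x 8000 / 52 = 116.3 mg/L
Limit: 921 mg/L
Compliant: Yes


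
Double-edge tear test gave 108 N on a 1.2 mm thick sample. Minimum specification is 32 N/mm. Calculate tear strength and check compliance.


Tear strength = 90.0 N/mm
Compliant: Yes


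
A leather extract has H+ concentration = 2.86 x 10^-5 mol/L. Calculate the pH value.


pH = 4.54


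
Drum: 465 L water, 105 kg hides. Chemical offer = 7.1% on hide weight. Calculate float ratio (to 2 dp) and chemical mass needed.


Float ratio = 465 / 105 = 4.43
Chemical = 105 x 7.1 / 100 = 7.455 kg


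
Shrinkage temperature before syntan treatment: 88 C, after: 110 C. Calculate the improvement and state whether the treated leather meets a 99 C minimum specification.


Improvement = 110 - 88 = 22 C
Spec check: 110 C >= 99 C? Yes


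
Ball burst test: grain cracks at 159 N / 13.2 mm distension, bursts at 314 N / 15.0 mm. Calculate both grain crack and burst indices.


Crack index = 12.0 N/mm
Burst index = 20.9 N/mm

Crack index = 159 / 13.2 = 12.0 N/mm
Burst index = 314 / 15.0 = 20.9 N/mm


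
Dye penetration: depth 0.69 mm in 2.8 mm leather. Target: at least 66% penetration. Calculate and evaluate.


Penetration = 0.69 / 2.8 x 100 = 24.6%
Target: 66%
Meets target: No


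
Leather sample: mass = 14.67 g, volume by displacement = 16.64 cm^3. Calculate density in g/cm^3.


0.882 g/cm^3

Density = mass / volume
Density = 14.67 / 16.64 = 0.882 g/cm^3


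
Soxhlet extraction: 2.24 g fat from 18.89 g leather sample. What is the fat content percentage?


11.9%

Fat content = 2.24 / 18.89 x 100
Fat = 11.9%


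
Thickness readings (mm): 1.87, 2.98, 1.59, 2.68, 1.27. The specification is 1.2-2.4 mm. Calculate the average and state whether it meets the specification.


Sum = 10.39
Average = 10.39 / 5 = 2.08 mm
Specification range: 1.2 to 2.4 mm
Within spec: Yes


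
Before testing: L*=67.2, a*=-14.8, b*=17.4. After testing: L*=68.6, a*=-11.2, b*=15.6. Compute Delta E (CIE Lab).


Delta E = 4.26


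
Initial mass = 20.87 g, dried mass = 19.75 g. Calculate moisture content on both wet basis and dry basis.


Moisture lost = 20.87 - 19.75 = 1.12 g
Wet basis MC = 1.12 / 20.87 x 100 = 5.4%
Dry basis MC = 1.12 / 19.75 x 100 = 5.7%


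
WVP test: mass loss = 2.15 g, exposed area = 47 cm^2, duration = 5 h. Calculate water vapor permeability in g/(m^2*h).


91.49 g/(m^2*h)


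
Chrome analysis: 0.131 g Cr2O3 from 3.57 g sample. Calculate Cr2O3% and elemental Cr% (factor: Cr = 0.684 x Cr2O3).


Cr2O3 = 3.67%
Cr = 2.51%

Cr2O3% = 0.131 / 3.57 x 100 = 3.67%
Cr% = 3.67 x 0.684 = 2.51%


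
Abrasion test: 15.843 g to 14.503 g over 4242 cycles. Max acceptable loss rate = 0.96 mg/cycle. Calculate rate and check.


Loss = 15.843 - 14.503 = 1.340 g
Rate = 1.340 g / 4242 cycles x 1000 = 0.316 mg/cycle
Max = 0.96 mg/cycle
Passes: Yes


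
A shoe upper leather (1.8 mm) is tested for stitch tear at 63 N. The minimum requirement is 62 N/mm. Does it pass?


STS = 35.0 N/mm
Passes: No


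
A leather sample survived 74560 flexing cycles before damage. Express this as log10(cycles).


4.87

log10(74560) = 4.87


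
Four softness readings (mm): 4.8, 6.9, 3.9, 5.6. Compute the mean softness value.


5.30 mm

Sum = 4.8 + 6.9 + 3.9 + 5.6
Mean = 21.2 / 4 = 5.30 mm


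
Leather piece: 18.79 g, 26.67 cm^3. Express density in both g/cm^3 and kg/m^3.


0.705 g/cm^3
705 kg/m^3

Density = 18.79 / 26.67 = 0.705 g/cm^3
Convert: 0.705 x 1000 = 705 kg/m^3


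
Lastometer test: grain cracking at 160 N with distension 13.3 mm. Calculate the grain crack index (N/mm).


Grain crack index = force / distension
Index = 160 / 13.3 = 12.0 N/mm


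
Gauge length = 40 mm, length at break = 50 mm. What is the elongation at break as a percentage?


25.0%

Extension = 50 - 40 = 10 mm
Elongation = 10 / 40 x 100 = 25.0%


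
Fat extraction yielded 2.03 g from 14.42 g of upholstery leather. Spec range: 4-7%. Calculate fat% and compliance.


Fat% = 2.03 / 14.42 x 100 = 14.1%
Spec range: 4-7%
Compliant: No


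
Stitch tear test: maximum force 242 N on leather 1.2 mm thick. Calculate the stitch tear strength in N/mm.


201.7 N/mm

Stitch tear strength = force / thickness
STS = 242 / 1.2 = 201.7 N/mm


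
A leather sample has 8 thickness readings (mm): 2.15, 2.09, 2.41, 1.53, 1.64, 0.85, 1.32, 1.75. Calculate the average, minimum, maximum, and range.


Sum = 13.74
Average = 13.74 / 8 = 1.72 mm
Minimum = 0.85 mm
Maximum = 2.41 mm
Range = 2.41 - 0.85 = 1.56 mm


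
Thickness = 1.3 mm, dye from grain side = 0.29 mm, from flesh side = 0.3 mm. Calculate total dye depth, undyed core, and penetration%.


Total dyed = 0.59 mm
Undyed core = 0.71 mm
Penetration = 45.4%

Total dyed = 0.29 + 0.3 = 0.59 mm
Undyed core = 1.3 - 0.59 = 0.71 mm
Penetration = 0.59 / 1.3 x 100 = 45.4%


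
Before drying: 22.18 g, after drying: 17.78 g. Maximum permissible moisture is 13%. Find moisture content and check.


Moisture content = 19.8%
Acceptable: No

MC = (22.18 - 17.78) / 22.18 x 100 = 19.8%
Maximum: 13%
Acceptable: No


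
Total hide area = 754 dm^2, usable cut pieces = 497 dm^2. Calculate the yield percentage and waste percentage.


Yield = 497 / 754 x 100 = 65.9%
Waste = 754 - 497 = 257 dm^2
Waste% = 100 - 65.9 = 34.1%


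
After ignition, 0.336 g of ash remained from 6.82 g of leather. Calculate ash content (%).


Ash% = 0.336 / 6.82 x 100
Ash% = 4.93%


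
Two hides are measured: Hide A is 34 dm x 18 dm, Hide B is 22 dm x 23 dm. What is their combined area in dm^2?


Hide A area = 34 x 18 = 612 dm^2
Hide B area = 22 x 23 = 506 dm^2
Total = 612 + 506 = 1118 dm^2


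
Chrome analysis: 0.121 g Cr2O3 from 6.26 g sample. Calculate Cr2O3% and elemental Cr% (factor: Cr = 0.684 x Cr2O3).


Cr2O3% = 0.121 / 6.26 x 100 = 1.93%
Cr% = 1.93 x 0.684 = 1.32%


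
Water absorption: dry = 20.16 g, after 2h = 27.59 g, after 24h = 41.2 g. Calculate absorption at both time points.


WA (2h) = (27.59 - 20.16) / 20.16 x 100 = 36.9%
WA (24h) = (41.2 - 20.16) / 20.16 x 100 = 104.4%


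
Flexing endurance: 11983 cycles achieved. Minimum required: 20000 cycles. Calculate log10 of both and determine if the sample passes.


Achieved: log10 = 4.08
Required: log10 = 4.30
Passes: No

log10(11983) = 4.08
log10(20000) = 4.30
Passes: No


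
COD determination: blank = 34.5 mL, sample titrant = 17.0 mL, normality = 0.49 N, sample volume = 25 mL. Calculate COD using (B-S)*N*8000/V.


COD = (34.5 - 17.0) x 0.49 x 8000 / 25
COD = 17.5 x 0.49 x 8000 / 25
COD = 2744.0 mg/L


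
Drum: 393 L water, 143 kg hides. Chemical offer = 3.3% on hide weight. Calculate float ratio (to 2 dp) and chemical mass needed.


Float ratio = 393 / 143 = 2.75
Chemical = 143 x 3.3 / 100 = 4.719 kg


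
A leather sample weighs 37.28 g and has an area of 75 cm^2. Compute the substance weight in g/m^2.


Substance weight = mass / area x 10000
SW = 37.28 / 75 x 10000
SW = 4970.7 g/m^2


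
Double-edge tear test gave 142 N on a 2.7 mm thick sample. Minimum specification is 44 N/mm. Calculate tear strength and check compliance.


Tear strength = 52.6 N/mm
Compliant: Yes

Tear strength = 142 / 2.7 = 52.6 N/mm
Required minimum = 44 N/mm
Compliant: Yes


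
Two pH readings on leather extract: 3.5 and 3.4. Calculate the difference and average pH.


Difference = 0.1
Average pH = 3.45

Difference = |3.5 - 3.4| = 0.1
Average = (3.5 + 3.4) / 2 = 3.45


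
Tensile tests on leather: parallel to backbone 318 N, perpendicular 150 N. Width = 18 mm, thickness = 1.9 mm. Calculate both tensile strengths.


Parallel = 9.30 N/mm^2
Perpendicular = 4.39 N/mm^2

Area = 18 x 1.9 = 34.2 mm^2
TS (parallel) = 318 / 34.2 = 9.30 N/mm^2
TS (perpendicular) = 150 / 34.2 = 4.39 N/mm^2


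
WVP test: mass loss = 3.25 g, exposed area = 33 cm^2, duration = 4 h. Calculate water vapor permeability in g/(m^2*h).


WVP = mass_loss / (area x time) x 10000
WVP = 3.25 / (33 x 4) x 10000
WVP = 3.25 / 132 x 10000 = 246.21 g/(m^2*h)


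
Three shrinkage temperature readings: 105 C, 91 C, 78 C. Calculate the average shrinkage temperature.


Average = (105 + 91 + 78) / 3
Average = 274 / 3 = 91.3 C


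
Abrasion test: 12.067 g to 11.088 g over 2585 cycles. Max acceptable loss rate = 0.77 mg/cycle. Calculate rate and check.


Loss = 12.067 - 11.088 = 0.979 g
Rate = 0.979 g / 2585 cycles x 1000 = 0.379 mg/cycle
Max = 0.77 mg/cycle
Passes: Yes


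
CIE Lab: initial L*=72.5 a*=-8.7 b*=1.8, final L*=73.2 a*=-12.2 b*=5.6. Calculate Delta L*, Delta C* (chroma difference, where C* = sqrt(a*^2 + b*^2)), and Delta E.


Delta L* = 0.7
Delta C* = 4.54
Delta E = 5.21


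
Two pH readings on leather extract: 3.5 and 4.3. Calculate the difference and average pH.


Difference = |3.5 - 4.3| = 0.8
Average = (3.5 + 4.3) / 2 = 3.90


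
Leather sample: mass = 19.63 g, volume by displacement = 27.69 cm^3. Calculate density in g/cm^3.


Density = mass / volume
Density = 19.63 / 27.69 = 0.709 g/cm^3


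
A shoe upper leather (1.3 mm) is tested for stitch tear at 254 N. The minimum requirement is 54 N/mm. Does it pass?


STS = 254 / 1.3 = 195.4 N/mm
Minimum required: 54 N/mm
Passes: Yes


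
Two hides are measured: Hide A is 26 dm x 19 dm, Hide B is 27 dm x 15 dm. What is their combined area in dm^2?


899 dm^2


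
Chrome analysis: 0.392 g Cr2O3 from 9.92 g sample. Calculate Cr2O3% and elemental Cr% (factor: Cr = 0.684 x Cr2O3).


Cr2O3% = 0.392 / 9.92 x 100 = 3.95%
Cr% = 3.95 x 0.684 = 2.70%


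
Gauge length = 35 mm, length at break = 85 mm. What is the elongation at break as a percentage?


Extension = 85 - 35 = 50 mm
Elongation = 50 / 35 x 100 = 142.9%


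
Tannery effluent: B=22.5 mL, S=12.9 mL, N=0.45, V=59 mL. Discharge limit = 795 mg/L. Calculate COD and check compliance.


COD = (22.5 - 12.9) x 0.45 x 8000 / 59 = 585.8 mg/L
Limit: 795 mg/L
Compliant: Yes


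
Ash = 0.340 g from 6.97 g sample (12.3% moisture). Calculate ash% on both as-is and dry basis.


As-is ash = 4.88%
Dry-basis ash = 5.56%

As-is ash% = 0.340 / 6.97 x 100 = 4.88%
Dry mass = 6.97 x (100 - 12.3) / 100 = 6.11269 g
Dry-basis ash% = 0.340 / 6.11269 x 100 = 5.56%


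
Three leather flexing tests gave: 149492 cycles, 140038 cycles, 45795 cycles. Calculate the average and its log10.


Average = (149492 + 140038 + 45795) / 3 = 111775 cycles
log10(111775) = 5.05


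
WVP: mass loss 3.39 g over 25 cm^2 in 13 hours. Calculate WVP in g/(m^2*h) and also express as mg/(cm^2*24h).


WVP = 3.39 / (25 x 13) x 10000 = 104.31 g/(m^2*h)
Mass loss in mg = 3.39 x 1000 = 3390 mg
Per cm^2 per 24h in mg: 3390 x 24 / (25 x 13) = 81360 / 325 = 250.34 mg/(cm^2*24h)


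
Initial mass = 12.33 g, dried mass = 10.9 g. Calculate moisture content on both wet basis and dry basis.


Wet basis = 11.6%
Dry basis = 13.1%

Moisture lost = 12.33 - 10.9 = 1.43 g
Wet basis MC = 1.43 / 12.33 x 100 = 11.6%
Dry basis MC = 1.43 / 10.9 x 100 = 13.1%


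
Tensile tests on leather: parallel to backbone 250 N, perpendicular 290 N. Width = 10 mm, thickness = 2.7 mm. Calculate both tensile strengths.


Area = 10 x 2.7 = 27.0 mm^2
TS (parallel) = 250 / 27.0 = 9.26 N/mm^2
TS (perpendicular) = 290 / 27.0 = 10.74 N/mm^2


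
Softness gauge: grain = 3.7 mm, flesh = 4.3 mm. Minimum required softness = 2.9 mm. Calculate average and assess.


Average softness = 4.00 mm
Meets requirement: Yes


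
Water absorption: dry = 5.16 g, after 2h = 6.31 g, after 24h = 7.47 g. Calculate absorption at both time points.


2h absorption = 22.3%
24h absorption = 44.8%

WA (2h) = (6.31 - 5.16) / 5.16 x 100 = 22.3%
WA (24h) = (7.47 - 5.16) / 5.16 x 100 = 44.8%


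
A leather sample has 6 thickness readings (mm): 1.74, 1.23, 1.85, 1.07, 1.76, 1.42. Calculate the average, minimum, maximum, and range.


Average = 1.51 mm
Min = 1.07 mm
Max = 1.85 mm
Range = 0.78 mm

Sum = 9.07
Average = 9.07 / 6 = 1.51 mm
Minimum = 1.07 mm
Maximum = 1.85 mm
Range = 1.85 - 1.07 = 0.78 mm


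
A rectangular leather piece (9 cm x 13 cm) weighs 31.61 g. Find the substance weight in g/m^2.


Area = 9 x 13 = 117 cm^2
SW = 31.61 / 117 x 10000 = 2701.7 g/m^2


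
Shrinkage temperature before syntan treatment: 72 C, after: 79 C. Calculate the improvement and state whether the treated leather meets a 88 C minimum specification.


Improvement = 79 - 72 = 7 C
Spec check: 79 C >= 88 C? No


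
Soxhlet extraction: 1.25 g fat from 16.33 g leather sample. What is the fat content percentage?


7.7%


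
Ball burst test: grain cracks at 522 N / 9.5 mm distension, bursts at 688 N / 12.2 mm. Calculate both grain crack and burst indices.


Crack index = 522 / 9.5 = 54.9 N/mm
Burst index = 688 / 12.2 = 56.4 N/mm


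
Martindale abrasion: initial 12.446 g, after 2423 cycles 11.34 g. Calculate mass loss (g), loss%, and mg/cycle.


Loss = 12.446 - 11.34 = 1.106 g
Loss% = 1.106 / 12.446 x 100 = 8.89%
Rate = 1.106 / 2423 x 1000 = 0.456 mg/cycle


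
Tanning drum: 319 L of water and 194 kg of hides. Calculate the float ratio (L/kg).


1.6

Float ratio = water / hide weight
Ratio = 319 / 194 = 1.6


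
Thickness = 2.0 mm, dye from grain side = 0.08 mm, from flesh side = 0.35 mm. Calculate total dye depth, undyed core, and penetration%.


Total dyed = 0.08 + 0.35 = 0.43 mm
Undyed core = 2.0 - 0.43 = 1.57 mm
Penetration = 0.43 / 2.0 x 100 = 21.5%


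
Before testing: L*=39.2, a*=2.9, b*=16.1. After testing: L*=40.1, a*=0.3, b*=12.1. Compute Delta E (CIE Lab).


Delta E = 4.85


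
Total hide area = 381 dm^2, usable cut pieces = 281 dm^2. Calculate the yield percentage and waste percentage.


Yield = 73.8%
Waste = 26.2%


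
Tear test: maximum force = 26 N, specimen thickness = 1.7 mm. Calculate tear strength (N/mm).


Tear strength = force / thickness
Tear = 26 / 1.7 = 15.3 N/mm


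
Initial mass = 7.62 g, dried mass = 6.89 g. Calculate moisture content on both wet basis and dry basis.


Wet basis = 9.6%
Dry basis = 10.6%

Moisture lost = 7.62 - 6.89 = 0.73 g
Wet basis MC = 0.73 / 7.62 x 100 = 9.6%
Dry basis MC = 0.73 / 6.89 x 100 = 10.6%


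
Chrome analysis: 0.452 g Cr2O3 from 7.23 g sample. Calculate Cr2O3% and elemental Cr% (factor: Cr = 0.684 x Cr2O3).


Cr2O3% = 0.452 / 7.23 x 100 = 6.25%
Cr% = 6.25 x 0.684 = 4.28%


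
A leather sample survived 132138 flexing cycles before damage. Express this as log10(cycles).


5.12

log10(132138) = 5.12


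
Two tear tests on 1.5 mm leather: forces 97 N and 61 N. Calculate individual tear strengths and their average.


Tear 1 = 97 / 1.5 = 64.7 N/mm
Tear 2 = 61 / 1.5 = 40.7 N/mm
Average = (64.7 + 40.7) / 2 = 52.7 N/mm


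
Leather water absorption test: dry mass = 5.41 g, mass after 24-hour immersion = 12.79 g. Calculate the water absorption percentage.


136.4%


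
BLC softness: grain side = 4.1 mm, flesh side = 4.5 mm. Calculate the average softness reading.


Average = (4.1 + 4.5) / 2
Average = 4.30 mm


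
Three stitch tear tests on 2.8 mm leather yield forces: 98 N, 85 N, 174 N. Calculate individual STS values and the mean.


STS1 = 35.0 N/mm
STS2 = 30.4 N/mm
STS3 = 62.1 N/mm
Mean = 42.5 N/mm

STS1 = 98 / 2.8 = 35.0 N/mm
STS2 = 85 / 2.8 = 30.4 N/mm
STS3 = 174 / 2.8 = 62.1 N/mm
Mean = (35.0 + 30.4 + 62.1) / 3 = 42.5 N/mm


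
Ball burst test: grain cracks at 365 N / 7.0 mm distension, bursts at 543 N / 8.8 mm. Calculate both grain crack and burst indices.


Crack index = 365 / 7.0 = 52.1 N/mm
Burst index = 543 / 8.8 = 61.7 N/mm


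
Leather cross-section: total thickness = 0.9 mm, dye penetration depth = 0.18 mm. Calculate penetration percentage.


Penetration% = 0.18 / 0.9 x 100
Penetration = 20.0%


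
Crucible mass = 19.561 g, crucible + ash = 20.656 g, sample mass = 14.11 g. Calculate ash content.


Ash mass = 1.095 g
Ash content = 7.76%

Ash mass = 20.656 - 19.561 = 1.095 g
Ash% = 1.095 / 14.11 x 100 = 7.76%


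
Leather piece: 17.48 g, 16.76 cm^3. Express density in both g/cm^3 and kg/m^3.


1.043 g/cm^3
1043 kg/m^3

Density = 17.48 / 16.76 = 1.043 g/cm^3
Convert: 1.043 x 1000 = 1043 kg/m^3


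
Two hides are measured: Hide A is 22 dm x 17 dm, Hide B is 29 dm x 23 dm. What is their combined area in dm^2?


1041 dm^2


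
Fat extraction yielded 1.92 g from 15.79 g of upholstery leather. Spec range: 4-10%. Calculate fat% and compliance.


Fat% = 1.92 / 15.79 x 100 = 12.2%
Spec range: 4-10%
Compliant: No


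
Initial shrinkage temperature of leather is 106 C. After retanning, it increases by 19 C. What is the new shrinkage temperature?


New Ts = 106 + 19 = 125 C


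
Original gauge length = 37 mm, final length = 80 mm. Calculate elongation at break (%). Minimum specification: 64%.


Elongation = 116.2%
Meets spec: Yes

Extension = 80 - 37 = 43 mm
Elongation = 43 / 37 x 100 = 116.2%
Minimum required: 64%
Meets specification: Yes


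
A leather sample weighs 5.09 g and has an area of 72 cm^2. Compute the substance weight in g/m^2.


Substance weight = mass / area x 10000
SW = 5.09 / 72 x 10000
SW = 706.9 g/m^2


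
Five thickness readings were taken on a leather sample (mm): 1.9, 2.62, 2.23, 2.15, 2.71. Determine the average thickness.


2.32 mm

Sum = 1.9 + 2.62 + 2.23 + 2.15 + 2.71 = 11.61
Average = 11.61 / 5 = 2.32 mm


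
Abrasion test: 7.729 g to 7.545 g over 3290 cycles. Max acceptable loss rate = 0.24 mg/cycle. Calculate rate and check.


Loss = 7.729 - 7.545 = 0.184 g
Rate = 0.184 g / 3290 cycles x 1000 = 0.056 mg/cycle
Max = 0.24 mg/cycle
Passes: Yes


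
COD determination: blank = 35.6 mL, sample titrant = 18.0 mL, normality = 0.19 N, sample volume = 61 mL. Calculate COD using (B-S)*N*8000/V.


COD = (35.6 - 18.0) x 0.19 x 8000 / 61
COD = 17.6 x 0.19 x 8000 / 61
COD = 438.6 mg/L


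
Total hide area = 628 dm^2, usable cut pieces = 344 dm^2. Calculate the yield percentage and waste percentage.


Yield = 54.8%
Waste = 45.2%

Yield = 344 / 628 x 100 = 54.8%
Waste = 628 - 344 = 284 dm^2
Waste% = 100 - 54.8 = 45.2%


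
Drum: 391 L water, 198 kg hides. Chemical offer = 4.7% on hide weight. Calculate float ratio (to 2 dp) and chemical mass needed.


Float ratio = 1.97
Chemical needed = 9.306 kg

Float ratio = 391 / 198 = 1.97
Chemical = 198 x 4.7 / 100 = 9.306 kg


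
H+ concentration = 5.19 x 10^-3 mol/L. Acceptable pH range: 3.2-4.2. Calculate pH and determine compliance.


pH = 2.28
Compliant: No

pH = -log10(5.19 x 10^-3) = 2.28
Range: 3.2 to 4.2
Compliant: No


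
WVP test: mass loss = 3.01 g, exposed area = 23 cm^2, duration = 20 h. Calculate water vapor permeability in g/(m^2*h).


65.43 g/(m^2*h)


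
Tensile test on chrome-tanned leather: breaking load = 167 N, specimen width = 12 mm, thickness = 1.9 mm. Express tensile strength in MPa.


7.32 MPa


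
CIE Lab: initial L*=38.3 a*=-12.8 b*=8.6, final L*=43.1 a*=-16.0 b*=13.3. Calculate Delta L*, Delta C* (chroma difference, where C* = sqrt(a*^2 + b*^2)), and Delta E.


Delta L* = 43.1 - 38.3 = 4.8
C1* = sqrt((-12.8)^2 + (8.6)^2) = 15.421
C2* = sqrt((-16.0)^2 + (13.3)^2) = 20.806
Delta C* = 20.806 - 15.421 = 5.39
Delta E = sqrt((4.8)^2 + (-3.2)^2 + (4.7)^2) = 7.44


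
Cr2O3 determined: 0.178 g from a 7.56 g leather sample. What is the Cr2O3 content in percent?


2.35%

Cr2O3% = 0.178 / 7.56 x 100
Cr2O3% = 2.35%


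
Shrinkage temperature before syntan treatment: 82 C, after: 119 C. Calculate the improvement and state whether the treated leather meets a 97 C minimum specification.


Improvement = 119 - 82 = 37 C
Spec check: 119 C >= 97 C? Yes


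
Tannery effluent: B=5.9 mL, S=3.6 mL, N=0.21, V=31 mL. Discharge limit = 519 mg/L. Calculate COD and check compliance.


COD = (5.9 - 3.6) x 0.21 x 8000 / 31 = 124.6 mg/L
Limit: 519 mg/L
Compliant: Yes


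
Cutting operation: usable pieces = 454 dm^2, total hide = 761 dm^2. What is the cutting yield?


Yield = usable / total x 100
Yield = 454 / 761 x 100 = 59.7%


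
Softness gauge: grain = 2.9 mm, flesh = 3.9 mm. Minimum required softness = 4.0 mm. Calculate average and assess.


Average = (2.9 + 3.9) / 2 = 3.40 mm
Minimum = 4.0 mm
Meets requirement: No


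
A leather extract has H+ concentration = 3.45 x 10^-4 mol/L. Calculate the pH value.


pH = -log10[H+]
pH = -log10(3.45 x 10^-4) = 3.46


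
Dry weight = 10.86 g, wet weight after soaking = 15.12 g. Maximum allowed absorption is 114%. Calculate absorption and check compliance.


WA = (15.12 - 10.86) / 10.86 x 100 = 39.2%
Maximum allowed: 114%
Compliant: Yes


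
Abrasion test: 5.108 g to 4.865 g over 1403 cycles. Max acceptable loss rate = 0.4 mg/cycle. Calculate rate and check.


Loss = 5.108 - 4.865 = 0.243 g
Rate = 0.243 g / 1403 cycles x 1000 = 0.173 mg/cycle
Max = 0.4 mg/cycle
Passes: Yes


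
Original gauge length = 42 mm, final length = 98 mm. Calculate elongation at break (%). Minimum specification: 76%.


Extension = 98 - 42 = 56 mm
Elongation = 56 / 42 x 100 = 133.3%
Minimum required: 76%
Meets specification: Yes


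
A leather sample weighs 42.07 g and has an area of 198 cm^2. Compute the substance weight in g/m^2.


2124.7 g/m^2


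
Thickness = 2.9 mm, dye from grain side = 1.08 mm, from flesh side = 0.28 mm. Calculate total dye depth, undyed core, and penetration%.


Total dyed = 1.36 mm
Undyed core = 1.54 mm
Penetration = 46.9%

Total dyed = 1.08 + 0.28 = 1.36 mm
Undyed core = 2.9 - 1.36 = 1.54 mm
Penetration = 1.36 / 2.9 x 100 = 46.9%


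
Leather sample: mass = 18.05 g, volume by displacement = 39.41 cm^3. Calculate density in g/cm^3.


0.458 g/cm^3


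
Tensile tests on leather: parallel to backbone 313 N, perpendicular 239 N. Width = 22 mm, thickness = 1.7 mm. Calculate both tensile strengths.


Parallel = 8.37 N/mm^2
Perpendicular = 6.39 N/mm^2

Area = 22 x 1.7 = 37.4 mm^2
TS (parallel) = 313 / 37.4 = 8.37 N/mm^2
TS (perpendicular) = 239 / 37.4 = 6.39 N/mm^2


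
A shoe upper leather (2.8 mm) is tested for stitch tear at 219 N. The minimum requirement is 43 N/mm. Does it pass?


STS = 219 / 2.8 = 78.2 N/mm
Minimum required: 43 N/mm
Passes: Yes


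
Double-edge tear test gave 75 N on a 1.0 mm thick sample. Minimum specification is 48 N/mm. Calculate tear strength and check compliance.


Tear strength = 75.0 N/mm
Compliant: Yes


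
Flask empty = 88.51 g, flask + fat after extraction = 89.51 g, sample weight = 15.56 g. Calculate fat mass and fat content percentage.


Fat mass = 89.51 - 88.51 = 1.00 g
Fat% = 1.00 / 15.56 x 100 = 6.4%


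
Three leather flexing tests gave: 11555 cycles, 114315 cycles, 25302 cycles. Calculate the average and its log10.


Average = (11555 + 114315 + 25302) / 3 = 50391 cycles
log10(50391) = 4.70


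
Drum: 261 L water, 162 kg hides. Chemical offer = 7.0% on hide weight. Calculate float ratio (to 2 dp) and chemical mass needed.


Float ratio = 1.61
Chemical needed = 11.34 kg

Float ratio = 261 / 162 = 1.61
Chemical = 162 x 7.0 / 100 = 11.34 kg


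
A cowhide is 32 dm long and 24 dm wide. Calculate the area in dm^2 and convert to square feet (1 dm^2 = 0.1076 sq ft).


Area = 32 x 24 = 768 dm^2
Conversion: 768 x 0.1076 = 82.64 sq ft


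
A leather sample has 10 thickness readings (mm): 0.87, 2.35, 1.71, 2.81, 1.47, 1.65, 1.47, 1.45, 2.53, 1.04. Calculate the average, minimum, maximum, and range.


Average = 1.74 mm
Min = 0.87 mm
Max = 2.81 mm
Range = 1.94 mm


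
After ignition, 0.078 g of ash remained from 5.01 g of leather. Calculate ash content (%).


1.56%

Ash% = 0.078 / 5.01 x 100
Ash% = 1.56%


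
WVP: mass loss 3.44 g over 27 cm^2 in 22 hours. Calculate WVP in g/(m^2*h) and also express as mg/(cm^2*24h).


WVP = 57.91 g/(m^2*h)
Daily rate = 138.99 mg/(cm^2*24h)


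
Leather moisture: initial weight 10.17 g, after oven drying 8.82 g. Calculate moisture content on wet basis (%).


Moisture = 10.17 - 8.82 = 1.35 g
MC = 1.35 / 10.17 x 100 = 13.3%


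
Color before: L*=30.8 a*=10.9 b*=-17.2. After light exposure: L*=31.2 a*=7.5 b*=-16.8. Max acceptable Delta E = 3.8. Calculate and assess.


dL = 0.4, da = -3.4, db = 0.4
dE = sqrt((0.4)^2 + (-3.4)^2 + (0.4)^2) = 3.45
Max = 3.8
Passes: Yes


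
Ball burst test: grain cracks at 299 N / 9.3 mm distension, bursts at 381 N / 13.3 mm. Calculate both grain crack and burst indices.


Crack index = 32.2 N/mm
Burst index = 28.6 N/mm

Crack index = 299 / 9.3 = 32.2 N/mm
Burst index = 381 / 13.3 = 28.6 N/mm


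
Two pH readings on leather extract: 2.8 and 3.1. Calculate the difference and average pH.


Difference = 0.3
Average pH = 2.95

Difference = |2.8 - 3.1| = 0.3
Average = (2.8 + 3.1) / 2 = 2.95


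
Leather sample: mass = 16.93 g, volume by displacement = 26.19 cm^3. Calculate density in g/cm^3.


Density = mass / volume
Density = 16.93 / 26.19 = 0.646 g/cm^3


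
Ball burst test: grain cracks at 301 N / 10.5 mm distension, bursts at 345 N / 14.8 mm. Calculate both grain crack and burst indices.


Crack index = 301 / 10.5 = 28.7 N/mm
Burst index = 345 / 14.8 = 23.3 N/mm


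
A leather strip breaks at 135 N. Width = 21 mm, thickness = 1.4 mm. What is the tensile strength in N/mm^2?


4.59 N/mm^2

Cross-sectional area = 21 x 1.4 = 29.4 mm^2
Tensile strength = 135 / 29.4 = 4.59 N/mm^2


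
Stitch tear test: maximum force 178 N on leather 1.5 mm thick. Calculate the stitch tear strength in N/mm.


Stitch tear strength = force / thickness
STS = 178 / 1.5 = 118.7 N/mm


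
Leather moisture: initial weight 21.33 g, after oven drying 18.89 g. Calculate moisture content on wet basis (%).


11.4%

Moisture = 21.33 - 18.89 = 2.44 g
MC = 2.44 / 21.33 x 100 = 11.4%


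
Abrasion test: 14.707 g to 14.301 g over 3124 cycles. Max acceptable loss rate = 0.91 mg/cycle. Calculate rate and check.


Rate = 0.130 mg/cycle
Passes: Yes

Loss = 14.707 - 14.301 = 0.406 g
Rate = 0.406 g / 3124 cycles x 1000 = 0.130 mg/cycle
Max = 0.91 mg/cycle
Passes: Yes


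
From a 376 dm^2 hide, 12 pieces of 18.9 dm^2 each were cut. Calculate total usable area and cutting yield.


Usable area = 226.8 dm^2
Yield = 60.3%

Total usable = 12 x 18.9 = 226.8 dm^2
Yield = 226.8 / 376 x 100 = 60.3%


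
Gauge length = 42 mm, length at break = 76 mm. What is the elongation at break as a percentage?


Extension = 76 - 42 = 34 mm
Elongation = 34 / 42 x 100 = 81.0%


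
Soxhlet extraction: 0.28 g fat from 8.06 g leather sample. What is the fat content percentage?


3.5%

Fat content = 0.28 / 8.06 x 100
Fat = 3.5%


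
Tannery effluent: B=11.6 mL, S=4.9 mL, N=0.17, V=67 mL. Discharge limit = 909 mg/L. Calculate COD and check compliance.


COD = (11.6 - 4.9) x 0.17 x 8000 / 67 = 136.0 mg/L
Limit: 909 mg/L
Compliant: Yes


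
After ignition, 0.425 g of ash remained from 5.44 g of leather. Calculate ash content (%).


Ash% = 0.425 / 5.44 x 100
Ash% = 7.81%


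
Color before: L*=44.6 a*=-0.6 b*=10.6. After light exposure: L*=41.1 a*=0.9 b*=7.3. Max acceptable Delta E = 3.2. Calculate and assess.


dL = -3.5, da = 1.5, db = -3.3
dE = sqrt((-3.5)^2 + (1.5)^2 + (-3.3)^2) = 5.04
Max = 3.2
Passes: No


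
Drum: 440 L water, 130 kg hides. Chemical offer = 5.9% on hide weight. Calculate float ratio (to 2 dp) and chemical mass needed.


Float ratio = 440 / 130 = 3.38
Chemical = 130 x 5.9 / 100 = 7.67 kg


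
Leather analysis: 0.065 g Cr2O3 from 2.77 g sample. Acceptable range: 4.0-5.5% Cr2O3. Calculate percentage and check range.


Cr2O3 = 2.35%
Within range: No

Cr2O3% = 0.065 / 2.77 x 100 = 2.35%
Acceptable range: 4.0 to 5.5%
Within range: No


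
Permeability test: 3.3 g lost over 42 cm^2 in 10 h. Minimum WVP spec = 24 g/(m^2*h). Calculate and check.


WVP = 78.57 g/(m^2*h)
Meets specification: Yes

WVP = 3.3 / (42 x 10) x 10000 = 78.57 g/(m^2*h)
Minimum: 24 g/(m^2*h)
Meets spec: Yes


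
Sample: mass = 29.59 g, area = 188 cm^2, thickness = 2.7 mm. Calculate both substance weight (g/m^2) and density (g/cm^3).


SW = 29.59 / 188 x 10000 = 1573.9 g/m^2
Volume = 188 x 2.7 / 10 = 50.76 cm^3
Density = 29.59 / 50.76 = 0.583 g/cm^3


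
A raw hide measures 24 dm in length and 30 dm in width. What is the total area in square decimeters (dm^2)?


720 dm^2


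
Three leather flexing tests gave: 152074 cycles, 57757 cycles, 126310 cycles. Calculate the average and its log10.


Average = 112047 cycles
log10 = 5.05


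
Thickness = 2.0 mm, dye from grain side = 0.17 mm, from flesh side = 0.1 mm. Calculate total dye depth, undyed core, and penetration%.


Total dyed = 0.17 + 0.1 = 0.27 mm
Undyed core = 2.0 - 0.27 = 1.73 mm
Penetration = 0.27 / 2.0 x 100 = 13.5%


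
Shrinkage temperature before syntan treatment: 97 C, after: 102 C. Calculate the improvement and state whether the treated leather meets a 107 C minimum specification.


Improvement = 102 - 97 = 5 C
Spec check: 102 C >= 107 C? No


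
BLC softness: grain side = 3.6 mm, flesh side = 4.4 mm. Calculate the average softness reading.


Average = (3.6 + 4.4) / 2
Average = 4.00 mm


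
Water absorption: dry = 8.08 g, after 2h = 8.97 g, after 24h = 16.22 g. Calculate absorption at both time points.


WA (2h) = (8.97 - 8.08) / 8.08 x 100 = 11.0%
WA (24h) = (16.22 - 8.08) / 8.08 x 100 = 100.7%


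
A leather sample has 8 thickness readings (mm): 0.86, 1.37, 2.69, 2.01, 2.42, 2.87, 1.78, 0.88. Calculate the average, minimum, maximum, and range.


Average = 1.86 mm
Min = 0.86 mm
Max = 2.87 mm
Range = 2.01 mm

Sum = 14.88
Average = 14.88 / 8 = 1.86 mm
Minimum = 0.86 mm
Maximum = 2.87 mm
Range = 2.87 - 0.86 = 2.01 mm


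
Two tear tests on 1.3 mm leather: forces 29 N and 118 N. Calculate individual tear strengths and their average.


Tear 1 = 22.3 N/mm
Tear 2 = 90.8 N/mm
Average = 56.6 N/mm

Tear 1 = 29 / 1.3 = 22.3 N/mm
Tear 2 = 118 / 1.3 = 90.8 N/mm
Average = (22.3 + 90.8) / 2 = 56.6 N/mm


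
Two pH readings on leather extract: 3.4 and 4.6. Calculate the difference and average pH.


Difference = 1.2
Average pH = 4.00


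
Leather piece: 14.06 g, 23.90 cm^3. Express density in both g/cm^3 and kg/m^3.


0.588 g/cm^3
588 kg/m^3


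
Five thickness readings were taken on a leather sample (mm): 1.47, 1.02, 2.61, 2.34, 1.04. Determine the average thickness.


Sum = 1.47 + 1.02 + 2.61 + 2.34 + 1.04 = 8.48
Average = 8.48 / 5 = 1.70 mm


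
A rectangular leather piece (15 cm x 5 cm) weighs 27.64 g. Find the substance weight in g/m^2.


3685.3 g/m^2

Area = 15 x 5 = 75 cm^2
SW = 27.64 / 75 x 10000 = 3685.3 g/m^2


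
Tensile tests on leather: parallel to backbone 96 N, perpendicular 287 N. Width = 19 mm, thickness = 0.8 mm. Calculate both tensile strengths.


Area = 19 x 0.8 = 15.2 mm^2
TS (parallel) = 96 / 15.2 = 6.32 N/mm^2
TS (perpendicular) = 287 / 15.2 = 18.88 N/mm^2


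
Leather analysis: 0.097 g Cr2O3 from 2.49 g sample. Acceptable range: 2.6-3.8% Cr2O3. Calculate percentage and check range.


Cr2O3 = 3.90%
Within range: No

Cr2O3% = 0.097 / 2.49 x 100 = 3.90%
Acceptable range: 2.6 to 3.8%
Within range: No
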